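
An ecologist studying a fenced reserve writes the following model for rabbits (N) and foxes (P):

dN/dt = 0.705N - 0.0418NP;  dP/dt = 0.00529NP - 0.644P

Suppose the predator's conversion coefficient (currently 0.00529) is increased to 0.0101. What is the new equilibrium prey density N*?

At the interior fixed point, setting dP/dt = 0 with P > 0 fixes N* = (predator death rate)/(NP coefficient) — independent of the other coefficients.
With the change, N* = 0.644/0.0101 = 63.8; it falls from 122.

N* ≈ 63.8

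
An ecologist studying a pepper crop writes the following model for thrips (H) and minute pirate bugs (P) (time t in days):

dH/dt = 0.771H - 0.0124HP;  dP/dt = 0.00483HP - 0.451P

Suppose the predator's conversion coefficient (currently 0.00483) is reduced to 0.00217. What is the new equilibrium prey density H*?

H* ≈ 208

At the interior fixed point, setting dP/dt = 0 with P > 0 fixes H* = (predator death rate)/(HP coefficient) — independent of the other coefficients.
With the change, H* = 0.451/0.00217 = 208; it rises from 93.4.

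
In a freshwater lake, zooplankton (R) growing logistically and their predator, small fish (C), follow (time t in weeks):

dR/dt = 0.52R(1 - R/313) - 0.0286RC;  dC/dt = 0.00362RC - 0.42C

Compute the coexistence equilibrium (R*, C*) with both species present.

R* ≈ 116, C* ≈ 11.4

From dC/dt = 0 with C > 0: 0.00362R* = 0.42, so R* = 116.
Substitute into dR/dt = 0: 0.52(1 - 116/313) = 0.0286C*.
The bracket is 0.629, giving C* = 0.327/0.0286 = 11.4.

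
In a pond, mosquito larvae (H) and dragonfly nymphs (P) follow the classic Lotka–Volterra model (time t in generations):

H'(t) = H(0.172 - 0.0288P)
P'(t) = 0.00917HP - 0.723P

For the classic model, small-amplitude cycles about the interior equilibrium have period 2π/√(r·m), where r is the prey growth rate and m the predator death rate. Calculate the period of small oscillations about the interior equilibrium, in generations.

Here r = 0.172 and m = 0.723, so r·m = 0.124.
ω = √0.124 = 0.353 per generation, hence T = 2π/ω ≈ 17.8 generations.

T ≈ 17.8 generations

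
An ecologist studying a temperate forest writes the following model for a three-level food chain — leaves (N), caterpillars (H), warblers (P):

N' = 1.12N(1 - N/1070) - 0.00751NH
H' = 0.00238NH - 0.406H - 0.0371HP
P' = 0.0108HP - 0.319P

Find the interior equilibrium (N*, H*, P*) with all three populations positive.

From dP/dt = 0: 0.0108H* = 0.319, so H* = 29.5.
From dN/dt = 0: 1.12(1 - N*/1070) = 0.00751·29.5, giving N* = 1070·(1 - 0.198) = 858.
From dH/dt = 0: 0.00238·858 - 0.406 = 0.0371P*, so P* = 1.64/0.0371 = 44.1.

N* ≈ 858, H* ≈ 29.5, P* ≈ 44.1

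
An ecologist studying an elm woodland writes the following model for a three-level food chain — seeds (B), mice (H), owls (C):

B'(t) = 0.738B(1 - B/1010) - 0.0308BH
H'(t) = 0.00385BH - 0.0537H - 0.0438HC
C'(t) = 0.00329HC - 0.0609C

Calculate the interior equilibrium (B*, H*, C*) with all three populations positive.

From dC/dt = 0: 0.00329H* = 0.0609, so H* = 18.5.
From dB/dt = 0: 0.738(1 - B*/1010) = 0.0308·18.5, giving B* = 1010·(1 - 0.773) = 230.
From dH/dt = 0: 0.00385·230 - 0.0537 = 0.0438C*, so C* = 0.831/0.0438 = 19.

B* ≈ 230, H* ≈ 18.5, C* ≈ 19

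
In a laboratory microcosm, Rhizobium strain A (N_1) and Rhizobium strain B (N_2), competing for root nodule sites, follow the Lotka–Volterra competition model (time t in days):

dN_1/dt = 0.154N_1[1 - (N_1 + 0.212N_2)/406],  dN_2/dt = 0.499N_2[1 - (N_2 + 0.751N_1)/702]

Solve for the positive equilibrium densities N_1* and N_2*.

Setting both brackets to zero gives the nullclines N_1 + 0.212N_2 = 406 and 0.751N_1 + N_2 = 702.
Substituting N_2 = 702 - 0.751N_1 into the first: N_1(1 - 0.212·0.751) = 406 - 0.212·702.
So N_1* = 257/0.841 = 306, and then N_2* = 702 - 0.751·306 = 472.

N_1* ≈ 306, N_2* ≈ 472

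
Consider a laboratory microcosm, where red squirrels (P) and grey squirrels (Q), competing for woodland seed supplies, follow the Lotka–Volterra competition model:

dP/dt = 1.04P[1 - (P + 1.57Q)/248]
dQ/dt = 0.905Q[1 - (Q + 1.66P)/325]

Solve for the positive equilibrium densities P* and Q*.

P* ≈ 163, Q* ≈ 54

Setting both brackets to zero gives the nullclines P + 1.57Q = 248 and 1.66P + Q = 325.
Substituting Q = 325 - 1.66P into the first: P(1 - 1.57·1.66) = 248 - 1.57·325.
So P* = -262/-1.61 = 163, and then Q* = 325 - 1.66·163 = 54.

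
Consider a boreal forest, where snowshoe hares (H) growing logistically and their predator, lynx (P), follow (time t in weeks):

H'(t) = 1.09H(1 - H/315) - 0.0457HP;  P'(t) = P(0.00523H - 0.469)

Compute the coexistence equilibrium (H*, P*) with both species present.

From dP/dt = 0 with P > 0: 0.00523H* = 0.469, so H* = 89.7.
Substitute into dH/dt = 0: 1.09(1 - 89.7/315) = 0.0457P*.
The bracket is 0.715, giving P* = 0.78/0.0457 = 17.1.

H* ≈ 89.7, P* ≈ 17.1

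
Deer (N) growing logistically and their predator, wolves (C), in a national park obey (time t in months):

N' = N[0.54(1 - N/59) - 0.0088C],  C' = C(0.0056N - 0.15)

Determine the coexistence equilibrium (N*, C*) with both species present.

From dC/dt = 0 with C > 0: 0.0056N* = 0.15, so N* = 26.8.
Substitute into dN/dt = 0: 0.54(1 - 26.8/59) = 0.0088C*.
The bracket is 0.546, giving C* = 0.295/0.0088 = 33.5.

N* ≈ 26.8, C* ≈ 33.5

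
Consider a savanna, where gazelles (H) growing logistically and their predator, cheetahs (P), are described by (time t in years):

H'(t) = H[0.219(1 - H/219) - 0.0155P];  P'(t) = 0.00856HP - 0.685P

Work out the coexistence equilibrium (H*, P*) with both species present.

H* ≈ 80, P* ≈ 8.97

From dP/dt = 0 with P > 0: 0.00856H* = 0.685, so H* = 80.
Substitute into dH/dt = 0: 0.219(1 - 80/219) = 0.0155P*.
The bracket is 0.635, giving P* = 0.139/0.0155 = 8.97.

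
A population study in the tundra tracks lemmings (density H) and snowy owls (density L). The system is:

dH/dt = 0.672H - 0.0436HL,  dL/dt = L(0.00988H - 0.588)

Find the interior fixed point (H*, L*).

H* ≈ 59.5, L* ≈ 15.4

Set dL/dt = 0 with L > 0: 0.00988H - 0.588 = 0, so H* = 0.588/0.00988 = 59.5.
Set dH/dt = 0 with H > 0: 0.672 - 0.0436L = 0, so L* = 0.672/0.0436 = 15.4.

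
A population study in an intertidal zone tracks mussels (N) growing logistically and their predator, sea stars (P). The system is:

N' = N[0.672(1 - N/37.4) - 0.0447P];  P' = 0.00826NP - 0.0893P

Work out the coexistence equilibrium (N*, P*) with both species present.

N* ≈ 10.8, P* ≈ 10.7

From dP/dt = 0 with P > 0: 0.00826N* = 0.0893, so N* = 10.8.
Substitute into dN/dt = 0: 0.672(1 - 10.8/37.4) = 0.0447P*.
The bracket is 0.711, giving P* = 0.478/0.0447 = 10.7.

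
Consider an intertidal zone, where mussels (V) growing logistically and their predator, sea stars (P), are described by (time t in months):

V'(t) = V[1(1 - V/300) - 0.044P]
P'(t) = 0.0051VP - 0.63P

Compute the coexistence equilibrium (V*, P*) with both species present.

From dP/dt = 0 with P > 0: 0.0051V* = 0.63, so V* = 124.
Substitute into dV/dt = 0: 1(1 - 124/300) = 0.044P*.
The bracket is 0.588, giving P* = 0.588/0.044 = 13.4.

V* ≈ 124, P* ≈ 13.4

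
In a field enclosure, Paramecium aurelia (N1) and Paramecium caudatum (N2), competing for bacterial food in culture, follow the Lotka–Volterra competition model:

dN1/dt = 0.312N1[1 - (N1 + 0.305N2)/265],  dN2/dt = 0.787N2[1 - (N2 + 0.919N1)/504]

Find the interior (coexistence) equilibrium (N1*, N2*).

Setting both brackets to zero gives the nullclines N1 + 0.305N2 = 265 and 0.919N1 + N2 = 504.
Substituting N2 = 504 - 0.919N1 into the first: N1(1 - 0.305·0.919) = 265 - 0.305·504.
So N1* = 111/0.72 = 155, and then N2* = 504 - 0.919·155 = 362.

N1* ≈ 155, N2* ≈ 362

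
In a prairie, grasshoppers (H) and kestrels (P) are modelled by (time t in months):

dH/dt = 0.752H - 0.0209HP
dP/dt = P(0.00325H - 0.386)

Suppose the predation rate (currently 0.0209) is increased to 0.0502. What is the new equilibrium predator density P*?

P* ≈ 15

At the interior fixed point, setting dH/dt = 0 with H > 0 fixes P* = (prey growth rate)/(HP coefficient) — independent of the other coefficients.
With the change, P* = 0.752/0.0502 = 15; it falls from 36.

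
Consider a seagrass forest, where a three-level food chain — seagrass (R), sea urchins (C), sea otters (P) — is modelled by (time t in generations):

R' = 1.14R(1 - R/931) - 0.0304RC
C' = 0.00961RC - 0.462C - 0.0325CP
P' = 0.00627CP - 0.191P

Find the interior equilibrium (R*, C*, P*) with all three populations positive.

R* ≈ 175, C* ≈ 30.5, P* ≈ 37.4

From dP/dt = 0: 0.00627C* = 0.191, so C* = 30.5.
From dR/dt = 0: 1.14(1 - R*/931) = 0.0304·30.5, giving R* = 931·(1 - 0.812) = 175.
From dC/dt = 0: 0.00961·175 - 0.462 = 0.0325P*, so P* = 1.22/0.0325 = 37.4.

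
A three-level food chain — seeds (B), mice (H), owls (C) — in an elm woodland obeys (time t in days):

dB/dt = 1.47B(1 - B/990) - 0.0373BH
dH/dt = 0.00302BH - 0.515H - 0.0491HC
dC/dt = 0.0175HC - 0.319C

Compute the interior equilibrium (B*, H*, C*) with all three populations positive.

B* ≈ 532, H* ≈ 18.2, C* ≈ 22.2

From dC/dt = 0: 0.0175H* = 0.319, so H* = 18.2.
From dB/dt = 0: 1.47(1 - B*/990) = 0.0373·18.2, giving B* = 990·(1 - 0.463) = 532.
From dH/dt = 0: 0.00302·532 - 0.515 = 0.0491C*, so C* = 1.09/0.0491 = 22.2.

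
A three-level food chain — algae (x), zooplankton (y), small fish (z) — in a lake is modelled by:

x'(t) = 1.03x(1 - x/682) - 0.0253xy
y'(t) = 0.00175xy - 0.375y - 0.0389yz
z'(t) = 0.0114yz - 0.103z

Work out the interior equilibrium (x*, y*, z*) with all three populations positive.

From dz/dt = 0: 0.0114y* = 0.103, so y* = 9.04.
From dx/dt = 0: 1.03(1 - x*/682) = 0.0253·9.04, giving x* = 682·(1 - 0.222) = 531.
From dy/dt = 0: 0.00175·531 - 0.375 = 0.0389z*, so z* = 0.554/0.0389 = 14.2.

x* ≈ 531, y* ≈ 9.04, z* ≈ 14.2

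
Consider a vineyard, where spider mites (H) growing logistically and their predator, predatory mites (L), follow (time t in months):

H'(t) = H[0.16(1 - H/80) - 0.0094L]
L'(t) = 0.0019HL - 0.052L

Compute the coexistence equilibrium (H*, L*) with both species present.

From dL/dt = 0 with L > 0: 0.0019H* = 0.052, so H* = 27.4.
Substitute into dH/dt = 0: 0.16(1 - 27.4/80) = 0.0094L*.
The bracket is 0.658, giving L* = 0.105/0.0094 = 11.2.

H* ≈ 27.4, L* ≈ 11.2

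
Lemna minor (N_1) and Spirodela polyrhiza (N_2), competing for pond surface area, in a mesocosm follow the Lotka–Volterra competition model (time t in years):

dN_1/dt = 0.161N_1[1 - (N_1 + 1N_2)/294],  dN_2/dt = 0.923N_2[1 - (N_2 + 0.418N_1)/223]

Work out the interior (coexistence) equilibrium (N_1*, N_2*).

Setting both brackets to zero gives the nullclines N_1 + 1N_2 = 294 and 0.418N_1 + N_2 = 223.
Substituting N_2 = 223 - 0.418N_1 into the first: N_1(1 - 1·0.418) = 294 - 1·223.
So N_1* = 71/0.582 = 122, and then N_2* = 223 - 0.418·122 = 172.

N_1* ≈ 122, N_2* ≈ 172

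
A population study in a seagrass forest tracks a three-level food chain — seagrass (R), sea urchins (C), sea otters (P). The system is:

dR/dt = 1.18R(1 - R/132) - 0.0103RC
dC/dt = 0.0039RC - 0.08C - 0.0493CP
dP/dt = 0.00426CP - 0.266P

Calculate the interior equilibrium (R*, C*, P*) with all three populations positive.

R* ≈ 60.1, C* ≈ 62.4, P* ≈ 3.13

From dP/dt = 0: 0.00426C* = 0.266, so C* = 62.4.
From dR/dt = 0: 1.18(1 - R*/132) = 0.0103·62.4, giving R* = 132·(1 - 0.545) = 60.1.
From dC/dt = 0: 0.0039·60.1 - 0.08 = 0.0493P*, so P* = 0.154/0.0493 = 3.13.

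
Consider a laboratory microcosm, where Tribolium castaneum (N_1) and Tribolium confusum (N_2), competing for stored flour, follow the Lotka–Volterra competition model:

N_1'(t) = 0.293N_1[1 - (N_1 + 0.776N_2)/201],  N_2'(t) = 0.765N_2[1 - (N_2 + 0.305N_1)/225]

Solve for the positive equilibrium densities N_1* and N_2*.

Setting both brackets to zero gives the nullclines N_1 + 0.776N_2 = 201 and 0.305N_1 + N_2 = 225.
Substituting N_2 = 225 - 0.305N_1 into the first: N_1(1 - 0.776·0.305) = 201 - 0.776·225.
So N_1* = 26.4/0.763 = 34.6, and then N_2* = 225 - 0.305·34.6 = 214.

N_1* ≈ 34.6, N_2* ≈ 214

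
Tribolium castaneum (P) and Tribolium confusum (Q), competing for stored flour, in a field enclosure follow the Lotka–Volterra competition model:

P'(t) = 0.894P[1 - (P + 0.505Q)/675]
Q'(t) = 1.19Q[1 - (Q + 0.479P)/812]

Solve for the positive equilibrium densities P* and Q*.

P* ≈ 349, Q* ≈ 645

Setting both brackets to zero gives the nullclines P + 0.505Q = 675 and 0.479P + Q = 812.
Substituting Q = 812 - 0.479P into the first: P(1 - 0.505·0.479) = 675 - 0.505·812.
So P* = 265/0.758 = 349, and then Q* = 812 - 0.479·349 = 645.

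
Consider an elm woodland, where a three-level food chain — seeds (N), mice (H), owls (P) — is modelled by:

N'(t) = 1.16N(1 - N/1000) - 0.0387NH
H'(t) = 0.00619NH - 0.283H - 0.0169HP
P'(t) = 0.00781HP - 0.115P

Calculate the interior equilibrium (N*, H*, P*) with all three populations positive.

N* ≈ 509, H* ≈ 14.7, P* ≈ 170

From dP/dt = 0: 0.00781H* = 0.115, so H* = 14.7.
From dN/dt = 0: 1.16(1 - N*/1000) = 0.0387·14.7, giving N* = 1000·(1 - 0.491) = 509.
From dH/dt = 0: 0.00619·509 - 0.283 = 0.0169P*, so P* = 2.87/0.0169 = 170.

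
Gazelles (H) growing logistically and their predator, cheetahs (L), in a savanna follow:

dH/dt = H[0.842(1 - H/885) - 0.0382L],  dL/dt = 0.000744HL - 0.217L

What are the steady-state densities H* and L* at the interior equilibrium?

H* ≈ 292, L* ≈ 14.8

From dL/dt = 0 with L > 0: 0.000744H* = 0.217, so H* = 292.
Substitute into dH/dt = 0: 0.842(1 - 292/885) = 0.0382L*.
The bracket is 0.67, giving L* = 0.565/0.0382 = 14.8.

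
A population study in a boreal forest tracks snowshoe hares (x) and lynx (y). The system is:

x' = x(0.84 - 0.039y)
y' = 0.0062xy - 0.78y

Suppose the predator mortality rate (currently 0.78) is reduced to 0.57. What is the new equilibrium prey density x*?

x* ≈ 91.9

At the interior fixed point, setting dy/dt = 0 with y > 0 fixes x* = (predator death rate)/(xy coefficient) — independent of the other coefficients.
With the change, x* = 0.57/0.0062 = 91.9; it falls from 126.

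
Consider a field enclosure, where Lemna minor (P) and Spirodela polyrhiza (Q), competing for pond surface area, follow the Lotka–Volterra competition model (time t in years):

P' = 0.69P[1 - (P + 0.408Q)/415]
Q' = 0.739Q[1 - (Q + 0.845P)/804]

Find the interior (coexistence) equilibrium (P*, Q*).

Setting both brackets to zero gives the nullclines P + 0.408Q = 415 and 0.845P + Q = 804.
Substituting Q = 804 - 0.845P into the first: P(1 - 0.408·0.845) = 415 - 0.408·804.
So P* = 87/0.655 = 133, and then Q* = 804 - 0.845·133 = 692.

P* ≈ 133, Q* ≈ 692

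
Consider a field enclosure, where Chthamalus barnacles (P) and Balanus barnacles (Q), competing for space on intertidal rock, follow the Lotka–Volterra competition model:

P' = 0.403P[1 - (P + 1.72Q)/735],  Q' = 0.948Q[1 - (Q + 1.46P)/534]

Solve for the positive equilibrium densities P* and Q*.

Setting both brackets to zero gives the nullclines P + 1.72Q = 735 and 1.46P + Q = 534.
Substituting Q = 534 - 1.46P into the first: P(1 - 1.72·1.46) = 735 - 1.72·534.
So P* = -183/-1.51 = 121, and then Q* = 534 - 1.46·121 = 357.

P* ≈ 121, Q* ≈ 357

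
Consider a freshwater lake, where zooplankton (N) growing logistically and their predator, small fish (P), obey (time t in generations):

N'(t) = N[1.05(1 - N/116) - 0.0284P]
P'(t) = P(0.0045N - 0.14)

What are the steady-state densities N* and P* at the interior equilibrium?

N* ≈ 31.1, P* ≈ 27.1

From dP/dt = 0 with P > 0: 0.0045N* = 0.14, so N* = 31.1.
Substitute into dN/dt = 0: 1.05(1 - 31.1/116) = 0.0284P*.
The bracket is 0.732, giving P* = 0.768/0.0284 = 27.1.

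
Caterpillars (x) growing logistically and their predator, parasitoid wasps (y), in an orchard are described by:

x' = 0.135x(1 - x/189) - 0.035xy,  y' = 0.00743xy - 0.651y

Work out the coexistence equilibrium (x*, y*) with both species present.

x* ≈ 87.6, y* ≈ 2.07

From dy/dt = 0 with y > 0: 0.00743x* = 0.651, so x* = 87.6.
Substitute into dx/dt = 0: 0.135(1 - 87.6/189) = 0.035y*.
The bracket is 0.536, giving y* = 0.0724/0.035 = 2.07.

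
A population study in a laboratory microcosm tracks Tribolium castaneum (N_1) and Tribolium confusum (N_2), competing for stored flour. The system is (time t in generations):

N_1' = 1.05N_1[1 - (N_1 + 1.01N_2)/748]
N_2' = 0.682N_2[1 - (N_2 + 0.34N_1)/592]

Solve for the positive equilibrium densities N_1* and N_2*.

Setting both brackets to zero gives the nullclines N_1 + 1.01N_2 = 748 and 0.34N_1 + N_2 = 592.
Substituting N_2 = 592 - 0.34N_1 into the first: N_1(1 - 1.01·0.34) = 748 - 1.01·592.
So N_1* = 150/0.657 = 229, and then N_2* = 592 - 0.34·229 = 514.

N_1* ≈ 229, N_2* ≈ 514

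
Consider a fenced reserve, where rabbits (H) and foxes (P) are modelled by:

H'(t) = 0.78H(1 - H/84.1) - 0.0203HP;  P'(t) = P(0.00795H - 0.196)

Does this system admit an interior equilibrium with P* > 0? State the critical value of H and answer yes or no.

The predator equation gives dP/dt > 0 only when H > 0.196/0.00795 = 24.7.
Without the predator, H → K = 84.1. Since 84.1 > 24.7, the predator can invade and persist.

Threshold H = 24.7; K > 24.7, so yes, the predator persists.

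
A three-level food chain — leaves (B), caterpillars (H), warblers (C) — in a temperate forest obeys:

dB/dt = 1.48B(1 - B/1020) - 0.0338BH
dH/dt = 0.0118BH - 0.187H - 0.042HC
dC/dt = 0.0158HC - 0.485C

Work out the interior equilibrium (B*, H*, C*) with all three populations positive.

From dC/dt = 0: 0.0158H* = 0.485, so H* = 30.7.
From dB/dt = 0: 1.48(1 - B*/1020) = 0.0338·30.7, giving B* = 1020·(1 - 0.701) = 305.
From dH/dt = 0: 0.0118·305 - 0.187 = 0.042C*, so C* = 3.41/0.042 = 81.2.

B* ≈ 305, H* ≈ 30.7, C* ≈ 81.2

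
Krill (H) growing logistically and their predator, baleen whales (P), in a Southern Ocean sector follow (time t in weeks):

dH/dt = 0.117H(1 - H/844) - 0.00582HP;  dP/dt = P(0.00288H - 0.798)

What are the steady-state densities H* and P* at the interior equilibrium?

H* ≈ 277, P* ≈ 13.5

From dP/dt = 0 with P > 0: 0.00288H* = 0.798, so H* = 277.
Substitute into dH/dt = 0: 0.117(1 - 277/844) = 0.00582P*.
The bracket is 0.672, giving P* = 0.0786/0.00582 = 13.5.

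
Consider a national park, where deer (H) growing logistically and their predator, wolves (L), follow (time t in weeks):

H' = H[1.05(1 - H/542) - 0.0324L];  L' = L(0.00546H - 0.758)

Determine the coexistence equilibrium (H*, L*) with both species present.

From dL/dt = 0 with L > 0: 0.00546H* = 0.758, so H* = 139.
Substitute into dH/dt = 0: 1.05(1 - 139/542) = 0.0324L*.
The bracket is 0.744, giving L* = 0.781/0.0324 = 24.1.

H* ≈ 139, L* ≈ 24.1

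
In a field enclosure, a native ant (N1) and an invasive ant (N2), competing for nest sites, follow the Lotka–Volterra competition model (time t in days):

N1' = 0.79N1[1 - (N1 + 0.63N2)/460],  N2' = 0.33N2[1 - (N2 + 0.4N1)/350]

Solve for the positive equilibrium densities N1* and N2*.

N1* ≈ 320, N2* ≈ 222

Setting both brackets to zero gives the nullclines N1 + 0.63N2 = 460 and 0.4N1 + N2 = 350.
Substituting N2 = 350 - 0.4N1 into the first: N1(1 - 0.63·0.4) = 460 - 0.63·350.
So N1* = 240/0.748 = 320, and then N2* = 350 - 0.4·320 = 222.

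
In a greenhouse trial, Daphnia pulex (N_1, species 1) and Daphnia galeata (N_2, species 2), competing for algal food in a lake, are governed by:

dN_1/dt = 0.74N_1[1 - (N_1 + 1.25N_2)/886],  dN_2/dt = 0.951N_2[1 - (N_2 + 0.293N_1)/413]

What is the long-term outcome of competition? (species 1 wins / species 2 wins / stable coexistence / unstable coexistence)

Compare the nullcline intercepts: K1/α12 = 886/1.25 = 709 > K2 = 413; K2/α21 = 413/0.293 = 1410 > K1 = 886.
Since both inequalities hold, each species can invade when rare, so the interior equilibrium is stable.

stable coexistence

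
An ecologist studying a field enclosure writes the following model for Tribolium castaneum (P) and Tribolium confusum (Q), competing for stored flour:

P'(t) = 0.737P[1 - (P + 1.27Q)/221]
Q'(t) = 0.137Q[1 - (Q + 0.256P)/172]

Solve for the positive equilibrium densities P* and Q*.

P* ≈ 3.79, Q* ≈ 171

Setting both brackets to zero gives the nullclines P + 1.27Q = 221 and 0.256P + Q = 172.
Substituting Q = 172 - 0.256P into the first: P(1 - 1.27·0.256) = 221 - 1.27·172.
So P* = 2.56/0.675 = 3.79, and then Q* = 172 - 0.256·3.79 = 171.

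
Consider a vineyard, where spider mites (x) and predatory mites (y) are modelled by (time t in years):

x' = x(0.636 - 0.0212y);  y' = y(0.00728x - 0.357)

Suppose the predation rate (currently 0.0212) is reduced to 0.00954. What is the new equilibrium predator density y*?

y* ≈ 66.7

At the interior fixed point, setting dx/dt = 0 with x > 0 fixes y* = (prey growth rate)/(xy coefficient) — independent of the other coefficients.
With the change, y* = 0.636/0.00954 = 66.7; it rises from 30.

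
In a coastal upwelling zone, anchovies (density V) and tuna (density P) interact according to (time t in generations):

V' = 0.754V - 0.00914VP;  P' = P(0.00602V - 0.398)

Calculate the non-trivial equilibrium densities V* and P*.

Set dP/dt = 0 with P > 0: 0.00602V - 0.398 = 0, so V* = 0.398/0.00602 = 66.1.
Set dV/dt = 0 with V > 0: 0.754 - 0.00914P = 0, so P* = 0.754/0.00914 = 82.5.

V* ≈ 66.1, P* ≈ 82.5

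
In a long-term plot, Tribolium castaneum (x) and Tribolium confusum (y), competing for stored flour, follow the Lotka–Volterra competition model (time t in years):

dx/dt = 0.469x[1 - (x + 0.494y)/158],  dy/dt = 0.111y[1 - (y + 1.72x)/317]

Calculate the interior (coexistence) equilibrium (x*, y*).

Setting both brackets to zero gives the nullclines x + 0.494y = 158 and 1.72x + y = 317.
Substituting y = 317 - 1.72x into the first: x(1 - 0.494·1.72) = 158 - 0.494·317.
So x* = 1.4/0.15 = 9.33, and then y* = 317 - 1.72·9.33 = 301.

x* ≈ 9.33, y* ≈ 301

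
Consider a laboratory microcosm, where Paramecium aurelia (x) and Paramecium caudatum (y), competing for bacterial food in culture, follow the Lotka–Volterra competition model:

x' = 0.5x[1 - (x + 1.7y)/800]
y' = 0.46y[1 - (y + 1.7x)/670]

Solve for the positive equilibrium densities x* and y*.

x* ≈ 179, y* ≈ 365

Setting both brackets to zero gives the nullclines x + 1.7y = 800 and 1.7x + y = 670.
Substituting y = 670 - 1.7x into the first: x(1 - 1.7·1.7) = 800 - 1.7·670.
So x* = -339/-1.89 = 179, and then y* = 670 - 1.7·179 = 365.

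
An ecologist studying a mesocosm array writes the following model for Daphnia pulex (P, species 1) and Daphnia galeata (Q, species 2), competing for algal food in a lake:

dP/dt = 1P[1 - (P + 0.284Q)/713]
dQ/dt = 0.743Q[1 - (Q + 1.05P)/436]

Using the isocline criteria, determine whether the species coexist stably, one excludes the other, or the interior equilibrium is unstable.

species 1 excludes species 2

Compare the nullcline intercepts: K1/α12 = 713/0.284 = 2510 > K2 = 436; K2/α21 = 436/1.05 = 415 < K1 = 713.
Since the inequalities point opposite ways, species 1 can invade but species 2 cannot.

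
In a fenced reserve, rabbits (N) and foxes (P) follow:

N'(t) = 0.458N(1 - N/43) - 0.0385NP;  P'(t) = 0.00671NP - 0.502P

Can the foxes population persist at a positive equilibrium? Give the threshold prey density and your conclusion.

Threshold N = 74.8; K < 74.8, so no, the predator goes extinct.

The predator equation gives dP/dt > 0 only when N > 0.502/0.00671 = 74.8.
Without the predator, N → K = 43. Since 43 < 74.8, the predator cannot invade.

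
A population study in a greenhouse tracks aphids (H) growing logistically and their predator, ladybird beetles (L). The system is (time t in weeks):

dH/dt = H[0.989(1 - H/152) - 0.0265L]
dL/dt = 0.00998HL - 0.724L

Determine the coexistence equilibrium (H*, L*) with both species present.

H* ≈ 72.5, L* ≈ 19.5

From dL/dt = 0 with L > 0: 0.00998H* = 0.724, so H* = 72.5.
Substitute into dH/dt = 0: 0.989(1 - 72.5/152) = 0.0265L*.
The bracket is 0.523, giving L* = 0.517/0.0265 = 19.5.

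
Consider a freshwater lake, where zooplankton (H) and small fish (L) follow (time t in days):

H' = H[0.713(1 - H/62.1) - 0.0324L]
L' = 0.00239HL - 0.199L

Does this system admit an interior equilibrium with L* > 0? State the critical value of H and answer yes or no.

The predator equation gives dL/dt > 0 only when H > 0.199/0.00239 = 83.3.
Without the predator, H → K = 62.1. Since 62.1 < 83.3, the predator cannot invade.

Threshold H = 83.3; K < 83.3, so no, the predator goes extinct.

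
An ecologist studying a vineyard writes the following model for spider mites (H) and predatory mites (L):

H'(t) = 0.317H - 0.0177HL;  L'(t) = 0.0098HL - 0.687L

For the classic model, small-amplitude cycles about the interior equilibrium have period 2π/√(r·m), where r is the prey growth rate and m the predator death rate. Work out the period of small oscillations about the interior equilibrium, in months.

Here r = 0.317 and m = 0.687, so r·m = 0.218.
ω = √0.218 = 0.467 per month, hence T = 2π/ω ≈ 13.5 months.

T ≈ 13.5 months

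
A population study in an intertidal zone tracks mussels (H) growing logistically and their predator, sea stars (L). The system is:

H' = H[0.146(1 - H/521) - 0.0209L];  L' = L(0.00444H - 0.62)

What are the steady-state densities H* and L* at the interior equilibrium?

H* ≈ 140, L* ≈ 5.11

From dL/dt = 0 with L > 0: 0.00444H* = 0.62, so H* = 140.
Substitute into dH/dt = 0: 0.146(1 - 140/521) = 0.0209L*.
The bracket is 0.732, giving L* = 0.107/0.0209 = 5.11.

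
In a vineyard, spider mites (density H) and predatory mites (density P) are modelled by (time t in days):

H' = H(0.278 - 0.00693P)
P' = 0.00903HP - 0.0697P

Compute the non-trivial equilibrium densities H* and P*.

H* ≈ 7.72, P* ≈ 40.1

Set dP/dt = 0 with P > 0: 0.00903H - 0.0697 = 0, so H* = 0.0697/0.00903 = 7.72.
Set dH/dt = 0 with H > 0: 0.278 - 0.00693P = 0, so P* = 0.278/0.00693 = 40.1.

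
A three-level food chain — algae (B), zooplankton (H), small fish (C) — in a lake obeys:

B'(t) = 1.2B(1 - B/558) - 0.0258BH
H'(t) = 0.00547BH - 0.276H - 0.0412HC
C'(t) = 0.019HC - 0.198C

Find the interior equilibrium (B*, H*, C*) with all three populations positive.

From dC/dt = 0: 0.019H* = 0.198, so H* = 10.4.
From dB/dt = 0: 1.2(1 - B*/558) = 0.0258·10.4, giving B* = 558·(1 - 0.224) = 433.
From dH/dt = 0: 0.00547·433 - 0.276 = 0.0412C*, so C* = 2.09/0.0412 = 50.8.

B* ≈ 433, H* ≈ 10.4, C* ≈ 50.8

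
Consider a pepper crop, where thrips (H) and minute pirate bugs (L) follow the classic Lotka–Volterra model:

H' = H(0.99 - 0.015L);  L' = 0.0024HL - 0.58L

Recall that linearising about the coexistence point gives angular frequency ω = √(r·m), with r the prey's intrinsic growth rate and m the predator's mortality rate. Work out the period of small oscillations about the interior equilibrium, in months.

T ≈ 8.29 months

Here r = 0.99 and m = 0.58, so r·m = 0.574.
ω = √0.574 = 0.758 per month, hence T = 2π/ω ≈ 8.29 months.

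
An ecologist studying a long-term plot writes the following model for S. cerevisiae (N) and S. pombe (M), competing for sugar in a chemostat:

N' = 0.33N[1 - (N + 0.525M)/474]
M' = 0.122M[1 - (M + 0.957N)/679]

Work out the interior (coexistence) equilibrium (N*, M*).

N* ≈ 236, M* ≈ 453

Setting both brackets to zero gives the nullclines N + 0.525M = 474 and 0.957N + M = 679.
Substituting M = 679 - 0.957N into the first: N(1 - 0.525·0.957) = 474 - 0.525·679.
So N* = 118/0.498 = 236, and then M* = 679 - 0.957·236 = 453.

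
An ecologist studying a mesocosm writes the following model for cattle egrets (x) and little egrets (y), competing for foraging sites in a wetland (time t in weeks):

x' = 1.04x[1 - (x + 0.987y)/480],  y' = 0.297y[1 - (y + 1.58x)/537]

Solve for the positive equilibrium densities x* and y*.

x* ≈ 89.4, y* ≈ 396

Setting both brackets to zero gives the nullclines x + 0.987y = 480 and 1.58x + y = 537.
Substituting y = 537 - 1.58x into the first: x(1 - 0.987·1.58) = 480 - 0.987·537.
So x* = -50/-0.559 = 89.4, and then y* = 537 - 1.58·89.4 = 396.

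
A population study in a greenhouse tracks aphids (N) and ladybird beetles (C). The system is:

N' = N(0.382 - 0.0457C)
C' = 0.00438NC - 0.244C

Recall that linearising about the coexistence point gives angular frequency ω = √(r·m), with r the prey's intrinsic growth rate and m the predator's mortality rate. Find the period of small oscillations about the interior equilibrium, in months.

T ≈ 20.6 months

Here r = 0.382 and m = 0.244, so r·m = 0.0932.
ω = √0.0932 = 0.305 per month, hence T = 2π/ω ≈ 20.6 months.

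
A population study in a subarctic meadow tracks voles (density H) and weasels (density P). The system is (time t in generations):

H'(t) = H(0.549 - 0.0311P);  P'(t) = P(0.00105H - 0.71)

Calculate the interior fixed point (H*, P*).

Set dP/dt = 0 with P > 0: 0.00105H - 0.71 = 0, so H* = 0.71/0.00105 = 676.
Set dH/dt = 0 with H > 0: 0.549 - 0.0311P = 0, so P* = 0.549/0.0311 = 17.7.

H* ≈ 676, P* ≈ 17.7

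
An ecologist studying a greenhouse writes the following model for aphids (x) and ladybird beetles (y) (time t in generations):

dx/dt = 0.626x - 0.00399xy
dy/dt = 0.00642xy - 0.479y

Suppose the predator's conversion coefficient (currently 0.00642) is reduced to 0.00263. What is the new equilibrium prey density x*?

x* ≈ 182

At the interior fixed point, setting dy/dt = 0 with y > 0 fixes x* = (predator death rate)/(xy coefficient) — independent of the other coefficients.
With the change, x* = 0.479/0.00263 = 182; it rises from 74.6.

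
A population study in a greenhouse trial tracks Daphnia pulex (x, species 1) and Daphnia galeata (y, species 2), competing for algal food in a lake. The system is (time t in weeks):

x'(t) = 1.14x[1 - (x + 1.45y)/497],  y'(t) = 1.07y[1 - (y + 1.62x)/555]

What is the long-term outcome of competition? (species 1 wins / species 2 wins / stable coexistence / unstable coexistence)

Compare the nullcline intercepts: K1/α12 = 497/1.45 = 343 < K2 = 555; K2/α21 = 555/1.62 = 343 < K1 = 497.
Since both are reversed, neither can invade when rare; the interior point is a saddle.

unstable coexistence (outcome depends on initial conditions)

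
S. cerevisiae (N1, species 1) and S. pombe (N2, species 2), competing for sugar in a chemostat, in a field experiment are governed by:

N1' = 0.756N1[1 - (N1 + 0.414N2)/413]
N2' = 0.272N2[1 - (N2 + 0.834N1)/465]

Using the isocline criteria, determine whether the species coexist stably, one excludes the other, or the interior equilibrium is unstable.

Compare the nullcline intercepts: K1/α12 = 413/0.414 = 998 > K2 = 465; K2/α21 = 465/0.834 = 558 > K1 = 413.
Since both inequalities hold, each species can invade when rare, so the interior equilibrium is stable.

stable coexistence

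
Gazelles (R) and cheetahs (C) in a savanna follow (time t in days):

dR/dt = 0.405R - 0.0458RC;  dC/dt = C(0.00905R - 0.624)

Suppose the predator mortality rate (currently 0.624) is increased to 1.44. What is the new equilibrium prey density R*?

At the interior fixed point, setting dC/dt = 0 with C > 0 fixes R* = (predator death rate)/(RC coefficient) — independent of the other coefficients.
With the change, R* = 1.44/0.00905 = 159; it rises from 69.

R* ≈ 159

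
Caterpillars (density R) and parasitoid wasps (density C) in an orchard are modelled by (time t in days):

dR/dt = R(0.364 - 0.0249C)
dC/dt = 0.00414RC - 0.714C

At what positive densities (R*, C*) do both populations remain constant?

Set dC/dt = 0 with C > 0: 0.00414R - 0.714 = 0, so R* = 0.714/0.00414 = 172.
Set dR/dt = 0 with R > 0: 0.364 - 0.0249C = 0, so C* = 0.364/0.0249 = 14.6.

R* ≈ 172, C* ≈ 14.6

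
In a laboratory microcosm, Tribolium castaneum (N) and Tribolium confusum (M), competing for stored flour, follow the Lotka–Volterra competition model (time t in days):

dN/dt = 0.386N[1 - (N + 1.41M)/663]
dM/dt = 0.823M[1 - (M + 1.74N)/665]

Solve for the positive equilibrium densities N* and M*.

N* ≈ 189, M* ≈ 336

Setting both brackets to zero gives the nullclines N + 1.41M = 663 and 1.74N + M = 665.
Substituting M = 665 - 1.74N into the first: N(1 - 1.41·1.74) = 663 - 1.41·665.
So N* = -275/-1.45 = 189, and then M* = 665 - 1.74·189 = 336.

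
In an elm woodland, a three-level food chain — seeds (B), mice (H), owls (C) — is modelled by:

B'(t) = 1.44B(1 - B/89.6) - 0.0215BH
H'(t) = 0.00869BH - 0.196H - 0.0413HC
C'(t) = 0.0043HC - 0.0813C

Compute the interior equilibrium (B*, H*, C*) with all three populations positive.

B* ≈ 64.3, H* ≈ 18.9, C* ≈ 8.79

From dC/dt = 0: 0.0043H* = 0.0813, so H* = 18.9.
From dB/dt = 0: 1.44(1 - B*/89.6) = 0.0215·18.9, giving B* = 89.6·(1 - 0.282) = 64.3.
From dH/dt = 0: 0.00869·64.3 - 0.196 = 0.0413C*, so C* = 0.363/0.0413 = 8.79.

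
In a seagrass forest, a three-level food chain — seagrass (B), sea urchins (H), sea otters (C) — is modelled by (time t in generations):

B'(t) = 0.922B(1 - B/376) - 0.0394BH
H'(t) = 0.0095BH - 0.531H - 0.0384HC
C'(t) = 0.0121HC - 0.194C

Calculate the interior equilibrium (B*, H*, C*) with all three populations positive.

B* ≈ 118, H* ≈ 16, C* ≈ 15.5

From dC/dt = 0: 0.0121H* = 0.194, so H* = 16.
From dB/dt = 0: 0.922(1 - B*/376) = 0.0394·16, giving B* = 376·(1 - 0.685) = 118.
From dH/dt = 0: 0.0095·118 - 0.531 = 0.0384C*, so C* = 0.594/0.0384 = 15.5.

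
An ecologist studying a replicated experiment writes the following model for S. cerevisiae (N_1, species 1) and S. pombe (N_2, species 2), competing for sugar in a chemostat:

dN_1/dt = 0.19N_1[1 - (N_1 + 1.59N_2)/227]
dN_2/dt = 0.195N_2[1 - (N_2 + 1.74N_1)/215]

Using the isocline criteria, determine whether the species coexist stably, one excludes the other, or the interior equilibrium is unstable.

unstable coexistence (outcome depends on initial conditions)

Compare the nullcline intercepts: K1/α12 = 227/1.59 = 143 < K2 = 215; K2/α21 = 215/1.74 = 124 < K1 = 227.
Since both are reversed, neither can invade when rare; the interior point is a saddle.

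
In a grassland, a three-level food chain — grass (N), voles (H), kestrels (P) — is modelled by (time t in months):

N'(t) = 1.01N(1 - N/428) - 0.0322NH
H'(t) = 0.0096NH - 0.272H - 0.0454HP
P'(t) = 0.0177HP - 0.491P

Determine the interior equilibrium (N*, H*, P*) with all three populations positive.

From dP/dt = 0: 0.0177H* = 0.491, so H* = 27.7.
From dN/dt = 0: 1.01(1 - N*/428) = 0.0322·27.7, giving N* = 428·(1 - 0.884) = 49.5.
From dH/dt = 0: 0.0096·49.5 - 0.272 = 0.0454P*, so P* = 0.203/0.0454 = 4.47.

N* ≈ 49.5, H* ≈ 27.7, P* ≈ 4.47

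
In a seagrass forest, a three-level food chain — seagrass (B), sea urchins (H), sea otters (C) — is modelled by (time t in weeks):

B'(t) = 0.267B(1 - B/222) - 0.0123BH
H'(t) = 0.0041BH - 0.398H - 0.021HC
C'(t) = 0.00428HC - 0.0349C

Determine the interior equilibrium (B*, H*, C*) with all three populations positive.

B* ≈ 139, H* ≈ 8.15, C* ≈ 8.11

From dC/dt = 0: 0.00428H* = 0.0349, so H* = 8.15.
From dB/dt = 0: 0.267(1 - B*/222) = 0.0123·8.15, giving B* = 222·(1 - 0.376) = 139.
From dH/dt = 0: 0.0041·139 - 0.398 = 0.021C*, so C* = 0.17/0.021 = 8.11.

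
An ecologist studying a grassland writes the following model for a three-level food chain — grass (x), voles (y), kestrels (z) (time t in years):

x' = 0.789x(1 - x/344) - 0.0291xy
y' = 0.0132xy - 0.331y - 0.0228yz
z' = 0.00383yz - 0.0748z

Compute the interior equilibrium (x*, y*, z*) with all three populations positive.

x* ≈ 96.2, y* ≈ 19.5, z* ≈ 41.2

From dz/dt = 0: 0.00383y* = 0.0748, so y* = 19.5.
From dx/dt = 0: 0.789(1 - x*/344) = 0.0291·19.5, giving x* = 344·(1 - 0.72) = 96.2.
From dy/dt = 0: 0.0132·96.2 - 0.331 = 0.0228z*, so z* = 0.939/0.0228 = 41.2.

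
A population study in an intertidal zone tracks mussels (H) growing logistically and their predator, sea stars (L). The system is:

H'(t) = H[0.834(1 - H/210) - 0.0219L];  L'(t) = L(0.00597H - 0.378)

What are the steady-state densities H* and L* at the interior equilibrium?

H* ≈ 63.3, L* ≈ 26.6

From dL/dt = 0 with L > 0: 0.00597H* = 0.378, so H* = 63.3.
Substitute into dH/dt = 0: 0.834(1 - 63.3/210) = 0.0219L*.
The bracket is 0.698, giving L* = 0.583/0.0219 = 26.6.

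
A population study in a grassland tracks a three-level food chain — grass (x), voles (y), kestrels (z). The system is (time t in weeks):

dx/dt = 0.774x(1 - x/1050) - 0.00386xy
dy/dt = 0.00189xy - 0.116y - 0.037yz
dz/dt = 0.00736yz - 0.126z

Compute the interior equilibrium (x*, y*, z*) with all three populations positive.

From dz/dt = 0: 0.00736y* = 0.126, so y* = 17.1.
From dx/dt = 0: 0.774(1 - x*/1050) = 0.00386·17.1, giving x* = 1050·(1 - 0.0854) = 960.
From dy/dt = 0: 0.00189·960 - 0.116 = 0.037z*, so z* = 1.7/0.037 = 45.9.

x* ≈ 960, y* ≈ 17.1, z* ≈ 45.9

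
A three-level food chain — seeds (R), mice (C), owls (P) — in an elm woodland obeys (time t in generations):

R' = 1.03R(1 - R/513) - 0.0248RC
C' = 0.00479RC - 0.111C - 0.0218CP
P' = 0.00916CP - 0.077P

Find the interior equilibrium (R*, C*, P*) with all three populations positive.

R* ≈ 409, C* ≈ 8.41, P* ≈ 84.8

From dP/dt = 0: 0.00916C* = 0.077, so C* = 8.41.
From dR/dt = 0: 1.03(1 - R*/513) = 0.0248·8.41, giving R* = 513·(1 - 0.202) = 409.
From dC/dt = 0: 0.00479·409 - 0.111 = 0.0218P*, so P* = 1.85/0.0218 = 84.8.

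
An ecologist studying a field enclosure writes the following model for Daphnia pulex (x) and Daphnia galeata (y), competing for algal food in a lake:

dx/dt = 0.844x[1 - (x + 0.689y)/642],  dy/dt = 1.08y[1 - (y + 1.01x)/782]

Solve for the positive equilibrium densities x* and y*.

x* ≈ 339, y* ≈ 439

Setting both brackets to zero gives the nullclines x + 0.689y = 642 and 1.01x + y = 782.
Substituting y = 782 - 1.01x into the first: x(1 - 0.689·1.01) = 642 - 0.689·782.
So x* = 103/0.304 = 339, and then y* = 782 - 1.01·339 = 439.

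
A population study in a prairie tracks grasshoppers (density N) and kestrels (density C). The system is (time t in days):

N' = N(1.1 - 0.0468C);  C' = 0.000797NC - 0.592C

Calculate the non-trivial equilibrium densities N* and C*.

N* ≈ 743, C* ≈ 23.5

Set dC/dt = 0 with C > 0: 0.000797N - 0.592 = 0, so N* = 0.592/0.000797 = 743.
Set dN/dt = 0 with N > 0: 1.1 - 0.0468C = 0, so C* = 1.1/0.0468 = 23.5.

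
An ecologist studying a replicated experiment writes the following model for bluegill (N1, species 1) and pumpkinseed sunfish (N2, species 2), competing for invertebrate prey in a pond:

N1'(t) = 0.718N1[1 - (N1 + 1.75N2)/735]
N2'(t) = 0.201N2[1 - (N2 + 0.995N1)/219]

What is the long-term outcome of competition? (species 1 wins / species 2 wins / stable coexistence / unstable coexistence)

Compare the nullcline intercepts: K1/α12 = 735/1.75 = 420 > K2 = 219; K2/α21 = 219/0.995 = 220 < K1 = 735.
Since the inequalities point opposite ways, species 1 can invade but species 2 cannot.

species 1 excludes species 2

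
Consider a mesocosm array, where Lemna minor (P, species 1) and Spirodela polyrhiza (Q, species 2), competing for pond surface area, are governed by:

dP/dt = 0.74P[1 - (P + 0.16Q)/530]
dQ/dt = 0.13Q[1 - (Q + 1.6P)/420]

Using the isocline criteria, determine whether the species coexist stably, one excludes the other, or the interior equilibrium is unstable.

Compare the nullcline intercepts: K1/α12 = 530/0.16 = 3310 > K2 = 420; K2/α21 = 420/1.6 = 262 < K1 = 530.
Since the inequalities point opposite ways, species 1 can invade but species 2 cannot.

species 1 excludes species 2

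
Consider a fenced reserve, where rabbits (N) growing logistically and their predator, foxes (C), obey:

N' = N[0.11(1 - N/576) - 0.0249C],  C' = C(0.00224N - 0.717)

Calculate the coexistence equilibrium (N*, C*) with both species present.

N* ≈ 320, C* ≈ 1.96

From dC/dt = 0 with C > 0: 0.00224N* = 0.717, so N* = 320.
Substitute into dN/dt = 0: 0.11(1 - 320/576) = 0.0249C*.
The bracket is 0.444, giving C* = 0.0489/0.0249 = 1.96.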